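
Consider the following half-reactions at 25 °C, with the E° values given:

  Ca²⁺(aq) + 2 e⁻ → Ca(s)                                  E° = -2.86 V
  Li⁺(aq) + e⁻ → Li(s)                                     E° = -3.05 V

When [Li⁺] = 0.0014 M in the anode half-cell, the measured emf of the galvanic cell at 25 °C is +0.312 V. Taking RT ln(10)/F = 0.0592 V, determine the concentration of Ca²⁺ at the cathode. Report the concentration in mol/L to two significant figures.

Ca²⁺/Ca is the cathode, Li⁺/Li the anode: E°cell = +0.19 V, n = 2.
Overall reaction: Ca²⁺(aq) + 2 Li(s) → Ca(s) + 2 Li⁺(aq); Q = [Li⁺]^2/[Ca²⁺]^1.
From E = E° − (0.0592/n) log Q: log Q = (E° − E)·n/0.0592 = (+0.19 − (+0.312))·2/0.0592 = -4.1216.
So 1·log[Ca²⁺] = 2·log(0.0014) − log Q = -5.7077 − (-4.1216) = -1.5861; [Ca²⁺] = 10^(-1.5861) ≈ 0.026 M.

0.026 M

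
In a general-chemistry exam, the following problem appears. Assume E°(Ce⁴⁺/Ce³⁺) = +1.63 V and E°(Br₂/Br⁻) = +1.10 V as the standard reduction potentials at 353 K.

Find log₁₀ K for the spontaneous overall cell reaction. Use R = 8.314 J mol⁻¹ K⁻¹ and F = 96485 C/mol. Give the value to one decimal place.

Cathode: Ce⁴⁺/Ce³⁺; anode: Br₂/Br⁻. E°cell = (+1.63) − (+1.10) = +0.53 V, with n = 2.
ΔG° = −nFE° = −RT ln K, so ln K = nFE°/(RT) = (2)(96485)(+0.53) / ((8.314)(353)) = 34.848.
log₁₀ K = 34.848 / ln 10 = 15.1.

15.1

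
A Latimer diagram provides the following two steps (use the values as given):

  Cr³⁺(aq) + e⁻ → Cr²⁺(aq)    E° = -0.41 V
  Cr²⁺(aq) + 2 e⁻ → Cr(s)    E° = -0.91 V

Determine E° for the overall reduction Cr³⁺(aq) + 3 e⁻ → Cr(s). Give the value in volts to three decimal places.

-0.743 V

Adding the free-energy changes (−nFE°) of the two steps gives −n₃FE°₃ = −n₁FE°₁ − n₂FE°₂.
E°₃ = (1×-0.41 + 2×-0.91) / 3 = (-2.230) / 3 = -0.743 V.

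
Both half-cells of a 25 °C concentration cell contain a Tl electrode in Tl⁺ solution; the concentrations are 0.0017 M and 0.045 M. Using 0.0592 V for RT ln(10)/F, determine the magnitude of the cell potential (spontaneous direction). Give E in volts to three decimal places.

For a concentration cell E°cell = 0. The 0.045 M side is the cathode (reduction is favoured where [Tl⁺] is higher).
With n = 1, E = −(0.0592/1) log([Tl⁺]ₐₙ/[Tl⁺]꜀ₐₜ) = −(0.0592/1) log(0.0017/0.045) = −(0.0592/1)(-1.423) = +0.084 V.

+0.084 V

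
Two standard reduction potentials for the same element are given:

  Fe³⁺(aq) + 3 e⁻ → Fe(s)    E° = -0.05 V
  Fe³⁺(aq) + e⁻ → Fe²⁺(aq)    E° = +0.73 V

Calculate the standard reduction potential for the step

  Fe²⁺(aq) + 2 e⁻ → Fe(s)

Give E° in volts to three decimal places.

Sequential free energies add, so n₃E°₃ = n₁E°₁ + n₂E°₂.
With n₃ = 3, and the known step contributing 1×(+0.73) V, the unknown satisfies 2·E° = 3×(-0.05) − 1×(+0.73) = -0.880.
E° = -0.880 / 2 = -0.440 V.

-0.440 V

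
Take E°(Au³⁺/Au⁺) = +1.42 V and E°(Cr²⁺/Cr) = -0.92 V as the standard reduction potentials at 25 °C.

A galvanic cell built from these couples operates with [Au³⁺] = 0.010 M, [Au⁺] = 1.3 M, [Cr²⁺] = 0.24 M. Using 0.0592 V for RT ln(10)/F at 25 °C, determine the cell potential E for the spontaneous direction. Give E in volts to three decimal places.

+2.296 V

Au³⁺/Au⁺ is the cathode (higher E°), Cr²⁺/Cr the anode: E°cell = +1.42 − (-0.92) = +2.34 V, n = 2.
Overall: Au³⁺(aq) + Cr(s) → Au⁺(aq) + Cr²⁺(aq)
Q = [Au⁺]·[Cr²⁺] / ([Au³⁺]); log Q = 1.494.
E = E° − (0.0592/n) log Q = +2.34 − (0.0592/2)(1.494) = +2.296 V.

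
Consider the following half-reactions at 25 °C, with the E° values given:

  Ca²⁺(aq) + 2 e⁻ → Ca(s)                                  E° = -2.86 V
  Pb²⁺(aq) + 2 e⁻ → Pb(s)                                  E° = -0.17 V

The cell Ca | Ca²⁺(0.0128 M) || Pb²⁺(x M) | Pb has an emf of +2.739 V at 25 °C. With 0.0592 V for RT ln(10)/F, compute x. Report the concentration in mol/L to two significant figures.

Pb²⁺/Pb is the cathode, Ca²⁺/Ca the anode: E°cell = +2.69 V, n = 2.
Overall reaction: Pb²⁺(aq) + Ca(s) → Pb(s) + Ca²⁺(aq); Q = [Ca²⁺]^1/[Pb²⁺]^1.
From E = E° − (0.0592/n) log Q: log Q = (E° − E)·n/0.0592 = (+2.69 − (+2.739))·2/0.0592 = -1.6554.
So 1·log[Pb²⁺] = 1·log(0.0128) − log Q = -1.8928 − (-1.6554) = -0.2374; [Pb²⁺] = 10^(-0.2374) ≈ 0.58 M.

0.58 M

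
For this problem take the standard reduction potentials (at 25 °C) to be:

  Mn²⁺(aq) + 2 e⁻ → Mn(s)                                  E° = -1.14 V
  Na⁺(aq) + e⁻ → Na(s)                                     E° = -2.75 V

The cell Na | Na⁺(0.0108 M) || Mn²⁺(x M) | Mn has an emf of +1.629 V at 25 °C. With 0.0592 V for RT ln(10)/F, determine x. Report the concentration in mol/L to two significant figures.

0.00051 M

Mn²⁺/Mn is the cathode, Na⁺/Na the anode: E°cell = +1.61 V, n = 2.
Overall reaction: Mn²⁺(aq) + 2 Na(s) → Mn(s) + 2 Na⁺(aq); Q = [Na⁺]^2/[Mn²⁺]^1.
From E = E° − (0.0592/n) log Q: log Q = (E° − E)·n/0.0592 = (+1.61 − (+1.629))·2/0.0592 = -0.6419.
So 1·log[Mn²⁺] = 2·log(0.0108) − log Q = -3.9332 − (-0.6419) = -3.2913; [Mn²⁺] = 10^(-3.2913) ≈ 0.00051 M.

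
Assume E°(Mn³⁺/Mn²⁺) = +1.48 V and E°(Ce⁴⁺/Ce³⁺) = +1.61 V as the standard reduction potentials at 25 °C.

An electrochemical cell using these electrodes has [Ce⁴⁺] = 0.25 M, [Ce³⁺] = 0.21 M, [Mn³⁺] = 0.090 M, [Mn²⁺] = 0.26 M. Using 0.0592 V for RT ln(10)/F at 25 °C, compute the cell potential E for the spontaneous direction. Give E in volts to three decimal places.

+0.162 V

Ce⁴⁺/Ce³⁺ is the cathode (higher E°), Mn³⁺/Mn²⁺ the anode: E°cell = +1.61 − (+1.48) = +0.13 V, n = 1.
Overall: Ce⁴⁺(aq) + Mn²⁺(aq) → Ce³⁺(aq) + Mn³⁺(aq)
Q = [Ce³⁺]·[Mn³⁺] / ([Ce⁴⁺]·[Mn²⁺]); log Q = -0.536.
E = E° − (0.0592/n) log Q = +0.13 − (0.0592/1)(-0.536) = +0.162 V.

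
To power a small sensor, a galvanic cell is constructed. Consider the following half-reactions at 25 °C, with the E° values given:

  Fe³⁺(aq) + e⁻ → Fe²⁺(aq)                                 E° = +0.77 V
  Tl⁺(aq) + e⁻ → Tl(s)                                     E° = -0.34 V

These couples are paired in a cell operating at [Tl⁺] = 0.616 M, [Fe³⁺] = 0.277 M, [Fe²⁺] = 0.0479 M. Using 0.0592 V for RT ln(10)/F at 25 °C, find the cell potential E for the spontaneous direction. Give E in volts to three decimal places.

Fe³⁺/Fe²⁺ is the cathode (higher E°), Tl⁺/Tl the anode: E°cell = +0.77 − (-0.34) = +1.11 V, n = 1.
Overall: Fe³⁺(aq) + Tl(s) → Fe²⁺(aq) + Tl⁺(aq)
Q = [Fe²⁺]·[Tl⁺] / ([Fe³⁺]); log Q = -0.973.
E = E° − (0.0592/n) log Q = +1.11 − (0.0592/1)(-0.973) = +1.168 V.

+1.168 V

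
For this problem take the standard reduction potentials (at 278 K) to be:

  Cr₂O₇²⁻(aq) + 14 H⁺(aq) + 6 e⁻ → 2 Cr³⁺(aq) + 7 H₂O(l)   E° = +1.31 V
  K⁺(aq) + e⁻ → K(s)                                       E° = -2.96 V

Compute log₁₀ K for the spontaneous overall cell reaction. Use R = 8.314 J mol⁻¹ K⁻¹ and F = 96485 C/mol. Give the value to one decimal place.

464.5

Cathode: Cr₂O₇²⁻/Cr³⁺; anode: K⁺/K. E°cell = (+1.31) − (-2.96) = +4.27 V, with n = 6.
ΔG° = −nFE° = −RT ln K, so ln K = nFE°/(RT) = (6)(96485)(+4.27) / ((8.314)(278)) = 1069.508.
log₁₀ K = 1069.508 / ln 10 = 464.5.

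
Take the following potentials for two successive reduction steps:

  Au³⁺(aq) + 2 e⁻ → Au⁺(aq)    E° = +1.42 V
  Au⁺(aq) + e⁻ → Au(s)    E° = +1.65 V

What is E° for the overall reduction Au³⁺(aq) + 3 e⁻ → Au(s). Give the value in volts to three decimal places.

+1.497 V

Since ΔG° = −nFE° is additive over sequential reductions, n₃E°₃ = n₁E°₁ + n₂E°₂.
E°₃ = (2×+1.42 + 1×+1.65) / 3 = (+4.490) / 3 = +1.497 V.
Simply averaging or adding the two E° values would be wrong; the electron-weighted sum is required.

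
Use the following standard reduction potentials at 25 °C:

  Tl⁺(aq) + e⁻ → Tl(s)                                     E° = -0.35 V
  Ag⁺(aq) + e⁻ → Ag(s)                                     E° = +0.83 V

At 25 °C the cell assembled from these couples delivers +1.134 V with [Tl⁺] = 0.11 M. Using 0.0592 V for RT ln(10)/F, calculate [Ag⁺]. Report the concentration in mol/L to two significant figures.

0.018 M

Ag⁺/Ag is the cathode, Tl⁺/Tl the anode: E°cell = +1.18 V, n = 1.
Overall reaction: Ag⁺(aq) + Tl(s) → Ag(s) + Tl⁺(aq); Q = [Tl⁺]^1/[Ag⁺]^1.
From E = E° − (0.0592/n) log Q: log Q = (E° − E)·n/0.0592 = (+1.18 − (+1.134))·1/0.0592 = 0.7770.
So 1·log[Ag⁺] = 1·log(0.11) − log Q = -0.9586 − (0.7770) = -1.7356; [Ag⁺] = 10^(-1.7356) ≈ 0.018 M.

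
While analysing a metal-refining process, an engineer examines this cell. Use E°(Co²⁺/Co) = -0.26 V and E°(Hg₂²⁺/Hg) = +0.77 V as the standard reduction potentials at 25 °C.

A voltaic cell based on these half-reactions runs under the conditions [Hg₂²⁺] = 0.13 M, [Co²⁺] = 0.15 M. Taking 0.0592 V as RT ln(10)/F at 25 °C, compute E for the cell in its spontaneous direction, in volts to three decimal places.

+1.028 V

Hg₂²⁺/Hg is the cathode (higher E°), Co²⁺/Co the anode: E°cell = +0.77 − (-0.26) = +1.03 V, n = 2.
Overall: Hg₂²⁺(aq) + Co(s) → 2 Hg(l) + Co²⁺(aq)
Q = [Co²⁺] / ([Hg₂²⁺]); log Q = 0.062.
E = E° − (0.0592/n) log Q = +1.03 − (0.0592/2)(0.062) = +1.028 V.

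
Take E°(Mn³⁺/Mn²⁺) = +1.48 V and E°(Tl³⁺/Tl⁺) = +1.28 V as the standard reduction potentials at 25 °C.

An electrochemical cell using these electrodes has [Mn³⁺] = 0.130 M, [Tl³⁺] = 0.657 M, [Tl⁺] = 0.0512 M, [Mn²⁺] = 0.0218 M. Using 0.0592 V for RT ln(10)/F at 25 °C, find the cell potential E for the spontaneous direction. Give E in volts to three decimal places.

Mn³⁺/Mn²⁺ is the cathode (higher E°), Tl³⁺/Tl⁺ the anode: E°cell = +1.48 − (+1.28) = +0.20 V, n = 2.
Overall: 2 Mn³⁺(aq) + Tl⁺(aq) → 2 Mn²⁺(aq) + Tl³⁺(aq)
Q = [Mn²⁺]^2·[Tl³⁺] / ([Mn³⁺]^2·[Tl⁺]); log Q = -0.443.
E = E° − (0.0592/n) log Q = +0.20 − (0.0592/2)(-0.443) = +0.213 V.

+0.213 V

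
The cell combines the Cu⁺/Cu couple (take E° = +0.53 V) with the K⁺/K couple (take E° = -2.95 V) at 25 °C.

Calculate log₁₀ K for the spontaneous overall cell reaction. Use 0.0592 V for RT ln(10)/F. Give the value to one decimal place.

Cathode: Cu⁺/Cu; anode: K⁺/K. E°cell = +3.48 V, n = 1.
log K = nE°cell / 0.0592 = (1)(+3.48) / 0.0592 = 58.8.

58.8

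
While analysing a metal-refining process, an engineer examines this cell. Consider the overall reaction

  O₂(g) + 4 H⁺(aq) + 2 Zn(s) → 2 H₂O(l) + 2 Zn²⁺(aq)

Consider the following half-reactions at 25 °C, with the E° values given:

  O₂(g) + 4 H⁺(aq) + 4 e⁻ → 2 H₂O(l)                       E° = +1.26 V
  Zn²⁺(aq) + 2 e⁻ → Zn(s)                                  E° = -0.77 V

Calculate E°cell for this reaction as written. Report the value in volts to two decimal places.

+2.03 V

The O₂/H₂O couple has the higher reduction potential, so it is the cathode; Zn²⁺/Zn is oxidised at the anode.
E°cell = E°(cathode) − E°(anode) = (+1.26) − (-0.77) = +2.03 V.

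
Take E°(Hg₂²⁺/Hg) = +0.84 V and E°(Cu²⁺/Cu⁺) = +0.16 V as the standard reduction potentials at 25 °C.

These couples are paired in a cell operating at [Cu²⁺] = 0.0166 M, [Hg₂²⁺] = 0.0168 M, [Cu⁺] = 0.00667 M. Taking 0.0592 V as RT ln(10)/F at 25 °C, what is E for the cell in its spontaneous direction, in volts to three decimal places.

Hg₂²⁺/Hg is the cathode (higher E°), Cu²⁺/Cu⁺ the anode: E°cell = +0.84 − (+0.16) = +0.68 V, n = 2.
Overall: Hg₂²⁺(aq) + 2 Cu⁺(aq) → 2 Hg(l) + 2 Cu²⁺(aq)
Q = [Cu²⁺]^2 / ([Hg₂²⁺]·[Cu⁺]^2); log Q = 2.567.
E = E° − (0.0592/n) log Q = +0.68 − (0.0592/2)(2.567) = +0.604 V.

+0.604 V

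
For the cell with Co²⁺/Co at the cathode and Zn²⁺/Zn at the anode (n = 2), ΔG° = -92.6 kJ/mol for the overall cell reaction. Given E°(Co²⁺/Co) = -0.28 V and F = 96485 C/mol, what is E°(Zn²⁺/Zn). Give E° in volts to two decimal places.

-0.76 V

E°cell = −ΔG°/(nF) = −(-92.6×10³)/((2)(96485)) = +0.480 V.
Since Co²⁺/Co is the cathode and Zn²⁺/Zn the anode, E°cell = E°(Co²⁺/Co) − E°(Zn²⁺/Zn).
So E°(Zn²⁺/Zn) = E°(Co²⁺/Co) − E°cell = (-0.28) − (+0.480) = -0.76 V.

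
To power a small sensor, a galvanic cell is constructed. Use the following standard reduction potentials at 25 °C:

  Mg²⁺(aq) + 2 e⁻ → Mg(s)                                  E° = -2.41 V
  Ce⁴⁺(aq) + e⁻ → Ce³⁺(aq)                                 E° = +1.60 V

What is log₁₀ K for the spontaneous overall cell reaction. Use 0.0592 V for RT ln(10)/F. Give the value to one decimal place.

135.5

Cathode: Ce⁴⁺/Ce³⁺; anode: Mg²⁺/Mg. E°cell = +4.01 V, n = 2.
log K = nE°cell / 0.0592 = (2)(+4.01) / 0.0592 = 135.5.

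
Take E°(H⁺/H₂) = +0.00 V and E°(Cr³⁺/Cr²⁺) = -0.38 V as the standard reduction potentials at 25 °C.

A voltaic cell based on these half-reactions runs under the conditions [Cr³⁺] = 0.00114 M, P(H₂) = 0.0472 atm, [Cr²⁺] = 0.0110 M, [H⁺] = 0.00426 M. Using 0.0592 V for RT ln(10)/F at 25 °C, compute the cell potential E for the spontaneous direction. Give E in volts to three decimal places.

+0.337 V

H⁺/H₂ is the cathode (higher E°), Cr³⁺/Cr²⁺ the anode: E°cell = +0.00 − (-0.38) = +0.38 V, n = 2.
Overall: 2 H⁺(aq) + 2 Cr²⁺(aq) → H₂(g) + 2 Cr³⁺(aq)
Q = P(H₂)·[Cr³⁺]^2 / ([H⁺]^2·[Cr²⁺]^2); log Q = 1.446.
E = E° − (0.0592/n) log Q = +0.38 − (0.0592/2)(1.446) = +0.337 V.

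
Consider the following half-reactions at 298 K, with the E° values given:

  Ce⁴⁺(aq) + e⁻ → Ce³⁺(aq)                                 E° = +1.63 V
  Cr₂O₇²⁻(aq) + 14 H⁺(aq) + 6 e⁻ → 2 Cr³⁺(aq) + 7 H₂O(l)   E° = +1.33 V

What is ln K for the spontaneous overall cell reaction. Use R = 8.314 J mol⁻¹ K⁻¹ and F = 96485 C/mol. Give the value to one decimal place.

70.1

Cathode: Ce⁴⁺/Ce³⁺; anode: Cr₂O₇²⁻/Cr³⁺. E°cell = (+1.63) − (+1.33) = +0.30 V, with n = 6.
ΔG° = −nFE° = −RT ln K, so ln K = nFE°/(RT) = (6)(96485)(+0.30) / ((8.314)(298)) = 70.098.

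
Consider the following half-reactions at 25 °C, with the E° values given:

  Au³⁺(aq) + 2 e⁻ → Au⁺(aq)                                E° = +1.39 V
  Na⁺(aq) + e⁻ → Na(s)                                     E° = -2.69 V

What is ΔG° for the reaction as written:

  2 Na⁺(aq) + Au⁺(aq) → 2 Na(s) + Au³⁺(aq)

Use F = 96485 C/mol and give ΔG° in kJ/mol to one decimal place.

As written, Na⁺/Na is reduced (cathode) and Au³⁺/Au⁺ is oxidised (anode), so E°cell = (-2.69) − (+1.39) = -4.08 V.
Balancing electrons gives n = 2.
ΔG° = −nFE° = −(2)(96485)(-4.08) = 787,318 J = +787.3 kJ/mol.

+787.3 kJ/mol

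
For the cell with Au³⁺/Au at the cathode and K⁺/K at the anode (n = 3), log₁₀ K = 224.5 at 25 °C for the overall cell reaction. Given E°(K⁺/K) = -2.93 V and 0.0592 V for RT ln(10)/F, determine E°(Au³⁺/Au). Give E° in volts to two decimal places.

E°cell = (0.0592/n)·log K = (0.0592/3)(224.5) = +4.430 V.
Since Au³⁺/Au is the cathode and K⁺/K the anode, E°cell = E°(Au³⁺/Au) − E°(K⁺/K).
So E°(Au³⁺/Au) = E°cell + E°(K⁺/K) = +4.430 + (-2.93) = +1.50 V.

+1.50 V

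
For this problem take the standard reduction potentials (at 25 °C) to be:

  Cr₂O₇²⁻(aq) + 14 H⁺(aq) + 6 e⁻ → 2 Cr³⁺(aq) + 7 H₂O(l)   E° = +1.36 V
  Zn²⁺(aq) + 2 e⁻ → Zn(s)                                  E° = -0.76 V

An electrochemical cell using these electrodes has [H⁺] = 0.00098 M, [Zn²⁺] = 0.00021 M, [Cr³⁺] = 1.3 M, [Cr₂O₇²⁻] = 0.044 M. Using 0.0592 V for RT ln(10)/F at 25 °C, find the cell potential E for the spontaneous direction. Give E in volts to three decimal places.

+1.798 V

Cr₂O₇²⁻/Cr³⁺ is the cathode (higher E°), Zn²⁺/Zn the anode: E°cell = +1.36 − (-0.76) = +2.12 V, n = 6.
Overall: Cr₂O₇²⁻(aq) + 14 H⁺(aq) + 3 Zn(s) → 2 Cr³⁺(aq) + 7 H₂O(l) + 3 Zn²⁺(aq)
Q = [Cr³⁺]^2·[Zn²⁺]^3 / ([Cr₂O₇²⁻]·[H⁺]^14); log Q = 32.674.
E = E° − (0.0592/n) log Q = +2.12 − (0.0592/6)(32.674) = +1.798 V.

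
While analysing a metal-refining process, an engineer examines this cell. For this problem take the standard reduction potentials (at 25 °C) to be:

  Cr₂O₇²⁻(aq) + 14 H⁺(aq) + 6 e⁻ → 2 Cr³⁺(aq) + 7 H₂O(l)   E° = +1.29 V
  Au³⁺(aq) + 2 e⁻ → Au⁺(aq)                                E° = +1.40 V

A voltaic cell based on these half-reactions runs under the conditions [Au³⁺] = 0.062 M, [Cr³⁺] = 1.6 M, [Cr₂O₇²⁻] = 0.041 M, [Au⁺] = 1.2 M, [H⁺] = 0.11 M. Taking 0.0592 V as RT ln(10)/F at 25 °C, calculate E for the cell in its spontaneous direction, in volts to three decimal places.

Au³⁺/Au⁺ is the cathode (higher E°), Cr₂O₇²⁻/Cr³⁺ the anode: E°cell = +1.40 − (+1.29) = +0.11 V, n = 6.
Overall: 3 Au³⁺(aq) + 2 Cr³⁺(aq) + 7 H₂O(l) → 3 Au⁺(aq) + Cr₂O₇²⁻(aq) + 14 H⁺(aq)
Q = [Au⁺]^3·[Cr₂O₇²⁻]·[H⁺]^14 / ([Au³⁺]^3·[Cr³⁺]^2); log Q = -11.356.
E = E° − (0.0592/n) log Q = +0.11 − (0.0592/6)(-11.356) = +0.222 V.

+0.222 V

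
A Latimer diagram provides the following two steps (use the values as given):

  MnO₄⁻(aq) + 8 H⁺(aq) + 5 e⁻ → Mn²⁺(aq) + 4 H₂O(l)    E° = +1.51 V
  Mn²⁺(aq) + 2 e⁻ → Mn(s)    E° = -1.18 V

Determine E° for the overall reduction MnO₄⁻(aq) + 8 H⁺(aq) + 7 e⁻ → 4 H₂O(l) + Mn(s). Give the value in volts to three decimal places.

+0.741 V

Adding the free-energy changes (−nFE°) of the two steps gives −n₃FE°₃ = −n₁FE°₁ − n₂FE°₂.
E°₃ = (5×+1.51 + 2×-1.18) / 7 = (+5.190) / 7 = +0.741 V.
Simply averaging or adding the two E° values would be wrong; the electron-weighted sum is required.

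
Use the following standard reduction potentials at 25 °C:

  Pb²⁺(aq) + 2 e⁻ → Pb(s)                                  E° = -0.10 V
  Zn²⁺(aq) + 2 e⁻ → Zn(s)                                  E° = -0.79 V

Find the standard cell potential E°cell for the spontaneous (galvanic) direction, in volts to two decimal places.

+0.69 V

The Pb²⁺/Pb couple has the higher reduction potential, so it is the cathode; Zn²⁺/Zn is oxidised at the anode.
E°cell = E°(cathode) − E°(anode) = (-0.10) − (-0.79) = +0.69 V.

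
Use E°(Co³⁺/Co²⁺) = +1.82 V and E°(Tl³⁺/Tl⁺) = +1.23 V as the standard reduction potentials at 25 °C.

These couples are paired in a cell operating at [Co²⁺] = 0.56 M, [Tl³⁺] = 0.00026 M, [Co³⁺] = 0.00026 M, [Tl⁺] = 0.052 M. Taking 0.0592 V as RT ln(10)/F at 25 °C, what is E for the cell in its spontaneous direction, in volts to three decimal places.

+0.461 V

Co³⁺/Co²⁺ is the cathode (higher E°), Tl³⁺/Tl⁺ the anode: E°cell = +1.82 − (+1.23) = +0.59 V, n = 2.
Overall: 2 Co³⁺(aq) + Tl⁺(aq) → 2 Co²⁺(aq) + Tl³⁺(aq)
Q = [Co²⁺]^2·[Tl³⁺] / ([Co³⁺]^2·[Tl⁺]); log Q = 4.365.
E = E° − (0.0592/n) log Q = +0.59 − (0.0592/2)(4.365) = +0.461 V.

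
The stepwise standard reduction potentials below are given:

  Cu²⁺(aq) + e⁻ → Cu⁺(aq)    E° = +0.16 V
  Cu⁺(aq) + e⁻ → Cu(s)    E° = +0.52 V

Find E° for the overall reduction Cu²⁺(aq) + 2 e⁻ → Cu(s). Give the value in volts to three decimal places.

Standard free energies of sequential steps add: ΔG°₃ = ΔG°₁ + ΔG°₂, so n₃E°₃ = n₁E°₁ + n₂E°₂.
E°₃ = (1×+0.16 + 1×+0.52) / 2 = (+0.680) / 2 = +0.340 V.

+0.340 V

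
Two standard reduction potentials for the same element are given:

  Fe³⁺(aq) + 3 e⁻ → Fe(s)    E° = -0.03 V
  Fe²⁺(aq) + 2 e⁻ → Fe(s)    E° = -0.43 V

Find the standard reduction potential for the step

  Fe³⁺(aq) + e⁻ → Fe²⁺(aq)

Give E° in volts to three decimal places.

+0.770 V

Sequential free energies add, so n₃E°₃ = n₁E°₁ + n₂E°₂.
With n₃ = 3, and the known step contributing 2×(-0.43) V, the unknown satisfies 1·E° = 3×(-0.03) − 2×(-0.43) = +0.770.
E° = +0.770 / 1 = +0.770 V.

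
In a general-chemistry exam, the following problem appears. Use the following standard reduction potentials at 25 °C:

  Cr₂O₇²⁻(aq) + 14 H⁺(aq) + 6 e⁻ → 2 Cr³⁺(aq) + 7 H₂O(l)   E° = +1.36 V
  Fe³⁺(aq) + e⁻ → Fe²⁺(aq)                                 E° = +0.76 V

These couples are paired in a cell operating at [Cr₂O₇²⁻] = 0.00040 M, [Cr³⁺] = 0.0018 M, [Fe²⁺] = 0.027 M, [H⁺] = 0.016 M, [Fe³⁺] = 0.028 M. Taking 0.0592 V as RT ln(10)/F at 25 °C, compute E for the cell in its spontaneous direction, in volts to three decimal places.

+0.372 V

Cr₂O₇²⁻/Cr³⁺ is the cathode (higher E°), Fe³⁺/Fe²⁺ the anode: E°cell = +1.36 − (+0.76) = +0.60 V, n = 6.
Overall: Cr₂O₇²⁻(aq) + 14 H⁺(aq) + 6 Fe²⁺(aq) → 2 Cr³⁺(aq) + 7 H₂O(l) + 6 Fe³⁺(aq)
Q = [Cr³⁺]^2·[Fe³⁺]^6 / ([Cr₂O₇²⁻]·[H⁺]^14·[Fe²⁺]^6); log Q = 23.146.
E = E° − (0.0592/n) log Q = +0.60 − (0.0592/6)(23.146) = +0.372 V.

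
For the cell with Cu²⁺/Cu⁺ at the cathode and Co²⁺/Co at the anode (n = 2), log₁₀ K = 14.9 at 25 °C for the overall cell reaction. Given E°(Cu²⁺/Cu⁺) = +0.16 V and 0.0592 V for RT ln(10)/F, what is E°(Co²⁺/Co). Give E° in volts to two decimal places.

E°cell = (0.0592/n)·log K = (0.0592/2)(14.9) = +0.441 V.
Since Cu²⁺/Cu⁺ is the cathode and Co²⁺/Co the anode, E°cell = E°(Cu²⁺/Cu⁺) − E°(Co²⁺/Co).
So E°(Co²⁺/Co) = E°(Cu²⁺/Cu⁺) − E°cell = (+0.16) − (+0.441) = -0.28 V.

-0.28 V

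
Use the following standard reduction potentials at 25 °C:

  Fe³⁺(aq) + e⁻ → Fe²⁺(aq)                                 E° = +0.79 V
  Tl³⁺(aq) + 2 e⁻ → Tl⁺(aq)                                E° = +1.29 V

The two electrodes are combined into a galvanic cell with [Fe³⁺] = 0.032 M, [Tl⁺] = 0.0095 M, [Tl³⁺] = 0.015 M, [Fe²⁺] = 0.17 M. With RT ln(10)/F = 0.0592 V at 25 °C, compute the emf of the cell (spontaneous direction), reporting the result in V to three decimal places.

Tl³⁺/Tl⁺ is the cathode (higher E°), Fe³⁺/Fe²⁺ the anode: E°cell = +1.29 − (+0.79) = +0.50 V, n = 2.
Overall: Tl³⁺(aq) + 2 Fe²⁺(aq) → Tl⁺(aq) + 2 Fe³⁺(aq)
Q = [Tl⁺]·[Fe³⁺]^2 / ([Tl³⁺]·[Fe²⁺]^2); log Q = -1.649.
E = E° − (0.0592/n) log Q = +0.50 − (0.0592/2)(-1.649) = +0.549 V.

+0.549 V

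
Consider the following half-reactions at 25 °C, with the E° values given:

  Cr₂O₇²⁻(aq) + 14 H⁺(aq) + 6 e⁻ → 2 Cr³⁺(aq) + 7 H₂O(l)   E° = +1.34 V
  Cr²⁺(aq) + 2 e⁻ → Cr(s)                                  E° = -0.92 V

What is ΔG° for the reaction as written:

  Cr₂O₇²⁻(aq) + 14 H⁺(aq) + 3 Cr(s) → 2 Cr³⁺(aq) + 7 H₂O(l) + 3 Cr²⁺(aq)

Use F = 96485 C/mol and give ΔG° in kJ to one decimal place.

As written, Cr₂O₇²⁻/Cr³⁺ is reduced (cathode) and Cr²⁺/Cr is oxidised (anode), so E°cell = (+1.34) − (-0.92) = +2.26 V.
Balancing electrons gives n = 6.
ΔG° = −nFE° = −(6)(96485)(+2.26) = -1,308,337 J = -1308.3 kJ.

-1308.3 kJ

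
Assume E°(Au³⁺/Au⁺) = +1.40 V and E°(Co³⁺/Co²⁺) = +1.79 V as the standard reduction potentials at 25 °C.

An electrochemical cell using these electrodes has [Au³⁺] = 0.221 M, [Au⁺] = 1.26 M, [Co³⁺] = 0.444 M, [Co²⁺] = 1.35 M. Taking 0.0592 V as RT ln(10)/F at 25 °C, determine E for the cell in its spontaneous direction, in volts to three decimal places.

+0.384 V

Co³⁺/Co²⁺ is the cathode (higher E°), Au³⁺/Au⁺ the anode: E°cell = +1.79 − (+1.40) = +0.39 V, n = 2.
Overall: 2 Co³⁺(aq) + Au⁺(aq) → 2 Co²⁺(aq) + Au³⁺(aq)
Q = [Co²⁺]^2·[Au³⁺] / ([Co³⁺]^2·[Au⁺]); log Q = 0.210.
E = E° − (0.0592/n) log Q = +0.39 − (0.0592/2)(0.210) = +0.384 V.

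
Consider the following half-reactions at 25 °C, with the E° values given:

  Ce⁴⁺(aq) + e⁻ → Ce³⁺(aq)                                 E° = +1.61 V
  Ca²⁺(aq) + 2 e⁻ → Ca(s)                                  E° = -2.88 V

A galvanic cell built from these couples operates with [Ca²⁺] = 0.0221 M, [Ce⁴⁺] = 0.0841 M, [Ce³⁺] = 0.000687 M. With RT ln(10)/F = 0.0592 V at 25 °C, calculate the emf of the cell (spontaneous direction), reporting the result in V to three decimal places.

+4.663 V

Ce⁴⁺/Ce³⁺ is the cathode (higher E°), Ca²⁺/Ca the anode: E°cell = +1.61 − (-2.88) = +4.49 V, n = 2.
Overall: 2 Ce⁴⁺(aq) + Ca(s) → 2 Ce³⁺(aq) + Ca²⁺(aq)
Q = [Ce³⁺]^2·[Ca²⁺] / ([Ce⁴⁺]^2); log Q = -5.831.
E = E° − (0.0592/n) log Q = +4.49 − (0.0592/2)(-5.831) = +4.663 V.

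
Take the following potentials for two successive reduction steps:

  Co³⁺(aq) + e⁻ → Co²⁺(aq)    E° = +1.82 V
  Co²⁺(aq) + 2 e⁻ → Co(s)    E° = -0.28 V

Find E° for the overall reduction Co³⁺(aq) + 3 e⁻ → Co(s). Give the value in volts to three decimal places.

+0.420 V

Standard free energies of sequential steps add: ΔG°₃ = ΔG°₁ + ΔG°₂, so n₃E°₃ = n₁E°₁ + n₂E°₂.
E°₃ = (1×+1.82 + 2×-0.28) / 3 = (+1.260) / 3 = +0.420 V.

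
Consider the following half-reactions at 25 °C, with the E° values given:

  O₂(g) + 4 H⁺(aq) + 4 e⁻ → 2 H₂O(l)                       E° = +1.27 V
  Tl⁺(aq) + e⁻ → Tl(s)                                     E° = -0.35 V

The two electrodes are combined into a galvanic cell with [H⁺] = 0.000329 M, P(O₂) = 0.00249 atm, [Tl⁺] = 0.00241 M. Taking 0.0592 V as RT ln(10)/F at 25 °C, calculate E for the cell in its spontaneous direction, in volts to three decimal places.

O₂/H₂O is the cathode (higher E°), Tl⁺/Tl the anode: E°cell = +1.27 − (-0.35) = +1.62 V, n = 4.
Overall: O₂(g) + 4 H⁺(aq) + 4 Tl(s) → 2 H₂O(l) + 4 Tl⁺(aq)
Q = [Tl⁺]^4 / (P(O₂)·[H⁺]^4); log Q = 6.063.
E = E° − (0.0592/n) log Q = +1.62 − (0.0592/4)(6.063) = +1.530 V.

+1.530 V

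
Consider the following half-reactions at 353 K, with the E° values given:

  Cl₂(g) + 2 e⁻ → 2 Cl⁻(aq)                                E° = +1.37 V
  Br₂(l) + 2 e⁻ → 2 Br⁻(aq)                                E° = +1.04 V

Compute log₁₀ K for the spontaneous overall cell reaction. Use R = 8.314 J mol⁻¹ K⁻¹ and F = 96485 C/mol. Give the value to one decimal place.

9.4

Cathode: Cl₂/Cl⁻; anode: Br₂/Br⁻. E°cell = (+1.37) − (+1.04) = +0.33 V, with n = 2.
ΔG° = −nFE° = −RT ln K, so ln K = nFE°/(RT) = (2)(96485)(+0.33) / ((8.314)(353)) = 21.698.
log₁₀ K = 21.698 / ln 10 = 9.4.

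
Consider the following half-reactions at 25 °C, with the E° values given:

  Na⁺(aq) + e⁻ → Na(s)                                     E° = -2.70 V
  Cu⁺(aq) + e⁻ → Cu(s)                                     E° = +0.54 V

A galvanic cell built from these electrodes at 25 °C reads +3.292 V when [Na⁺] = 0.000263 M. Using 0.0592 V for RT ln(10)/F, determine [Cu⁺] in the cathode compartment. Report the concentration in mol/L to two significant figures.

Cu⁺/Cu is the cathode, Na⁺/Na the anode: E°cell = +3.24 V, n = 1.
Overall reaction: Cu⁺(aq) + Na(s) → Cu(s) + Na⁺(aq); Q = [Na⁺]^1/[Cu⁺]^1.
From E = E° − (0.0592/n) log Q: log Q = (E° − E)·n/0.0592 = (+3.24 − (+3.292))·1/0.0592 = -0.8784.
So 1·log[Cu⁺] = 1·log(0.000263) − log Q = -3.5800 − (-0.8784) = -2.7016; [Cu⁺] = 10^(-2.7016) ≈ 0.0020 M.

0.0020 M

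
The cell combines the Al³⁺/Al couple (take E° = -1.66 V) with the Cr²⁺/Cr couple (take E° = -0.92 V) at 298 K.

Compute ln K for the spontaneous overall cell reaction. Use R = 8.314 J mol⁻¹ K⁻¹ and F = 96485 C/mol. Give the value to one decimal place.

172.9

Cathode: Cr²⁺/Cr; anode: Al³⁺/Al. E°cell = (-0.92) − (-1.66) = +0.74 V, with n = 6.
ΔG° = −nFE° = −RT ln K, so ln K = nFE°/(RT) = (6)(96485)(+0.74) / ((8.314)(298)) = 172.909.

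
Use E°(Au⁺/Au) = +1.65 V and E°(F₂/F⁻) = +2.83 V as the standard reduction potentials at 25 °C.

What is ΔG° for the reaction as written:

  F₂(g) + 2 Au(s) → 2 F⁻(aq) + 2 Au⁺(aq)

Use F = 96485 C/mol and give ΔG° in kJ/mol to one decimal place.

As written, F₂/F⁻ is reduced (cathode) and Au⁺/Au is oxidised (anode), so E°cell = (+2.83) − (+1.65) = +1.18 V.
Balancing electrons gives n = 2.
ΔG° = −nFE° = −(2)(96485)(+1.18) = -227,705 J = -227.7 kJ/mol.

-227.7 kJ/mol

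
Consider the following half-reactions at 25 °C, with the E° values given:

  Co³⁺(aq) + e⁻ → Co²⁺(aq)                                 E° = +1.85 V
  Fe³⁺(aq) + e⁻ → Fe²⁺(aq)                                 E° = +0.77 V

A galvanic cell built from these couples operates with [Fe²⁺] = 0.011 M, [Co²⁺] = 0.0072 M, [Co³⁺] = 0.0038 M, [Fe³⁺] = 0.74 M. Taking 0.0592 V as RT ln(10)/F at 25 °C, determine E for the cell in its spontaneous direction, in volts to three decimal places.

+0.955 V

Co³⁺/Co²⁺ is the cathode (higher E°), Fe³⁺/Fe²⁺ the anode: E°cell = +1.85 − (+0.77) = +1.08 V, n = 1.
Overall: Co³⁺(aq) + Fe²⁺(aq) → Co²⁺(aq) + Fe³⁺(aq)
Q = [Co²⁺]·[Fe³⁺] / ([Co³⁺]·[Fe²⁺]); log Q = 2.105.
E = E° − (0.0592/n) log Q = +1.08 − (0.0592/1)(2.105) = +0.955 V.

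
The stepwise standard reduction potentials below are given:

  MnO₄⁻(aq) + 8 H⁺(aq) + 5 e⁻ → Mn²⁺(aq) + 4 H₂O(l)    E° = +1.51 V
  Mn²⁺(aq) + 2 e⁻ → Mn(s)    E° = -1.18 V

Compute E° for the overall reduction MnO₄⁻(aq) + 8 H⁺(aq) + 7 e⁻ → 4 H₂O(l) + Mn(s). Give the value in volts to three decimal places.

Since ΔG° = −nFE° is additive over sequential reductions, n₃E°₃ = n₁E°₁ + n₂E°₂.
E°₃ = (5×+1.51 + 2×-1.18) / 7 = (+5.190) / 7 = +0.741 V.

+0.741 V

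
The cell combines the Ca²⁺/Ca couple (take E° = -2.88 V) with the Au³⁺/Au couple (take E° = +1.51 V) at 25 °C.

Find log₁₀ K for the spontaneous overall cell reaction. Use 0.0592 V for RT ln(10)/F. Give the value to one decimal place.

Cathode: Au³⁺/Au; anode: Ca²⁺/Ca. E°cell = +4.39 V, n = 6.
log K = nE°cell / 0.0592 = (6)(+4.39) / 0.0592 = 444.9.

444.9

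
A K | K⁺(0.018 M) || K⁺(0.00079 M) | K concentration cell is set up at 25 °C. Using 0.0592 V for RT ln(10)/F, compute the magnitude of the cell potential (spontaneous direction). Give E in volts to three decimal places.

+0.080 V

For a concentration cell E°cell = 0. The 0.018 M side is the cathode (reduction is favoured where [K⁺] is higher).
With n = 1, E = −(0.0592/1) log([K⁺]ₐₙ/[K⁺]꜀ₐₜ) = −(0.0592/1) log(0.00079/0.018) = −(0.0592/1)(-1.358) = +0.080 V.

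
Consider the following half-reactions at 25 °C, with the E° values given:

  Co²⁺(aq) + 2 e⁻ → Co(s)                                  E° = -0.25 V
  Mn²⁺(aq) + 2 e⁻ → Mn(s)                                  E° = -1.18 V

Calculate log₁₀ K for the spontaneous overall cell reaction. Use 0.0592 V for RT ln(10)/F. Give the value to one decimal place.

31.4

Cathode: Co²⁺/Co; anode: Mn²⁺/Mn. E°cell = +0.93 V, n = 2.
log K = nE°cell / 0.0592 = (2)(+0.93) / 0.0592 = 31.4.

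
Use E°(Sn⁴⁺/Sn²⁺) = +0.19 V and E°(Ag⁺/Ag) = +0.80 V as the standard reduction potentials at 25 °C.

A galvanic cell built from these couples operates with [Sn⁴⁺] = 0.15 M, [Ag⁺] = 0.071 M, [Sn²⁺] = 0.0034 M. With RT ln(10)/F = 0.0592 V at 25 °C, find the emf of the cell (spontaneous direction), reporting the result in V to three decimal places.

Ag⁺/Ag is the cathode (higher E°), Sn⁴⁺/Sn²⁺ the anode: E°cell = +0.80 − (+0.19) = +0.61 V, n = 2.
Overall: 2 Ag⁺(aq) + Sn²⁺(aq) → 2 Ag(s) + Sn⁴⁺(aq)
Q = [Sn⁴⁺] / ([Ag⁺]^2·[Sn²⁺]); log Q = 3.942.
E = E° − (0.0592/n) log Q = +0.61 − (0.0592/2)(3.942) = +0.493 V.

+0.493 V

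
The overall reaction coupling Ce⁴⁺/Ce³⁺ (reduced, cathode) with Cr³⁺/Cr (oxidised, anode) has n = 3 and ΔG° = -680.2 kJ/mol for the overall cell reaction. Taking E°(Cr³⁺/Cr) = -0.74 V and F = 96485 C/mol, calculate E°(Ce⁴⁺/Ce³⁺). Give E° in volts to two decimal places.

+1.61 V

E°cell = −ΔG°/(nF) = −(-680.2×10³)/((3)(96485)) = +2.350 V.
Since Ce⁴⁺/Ce³⁺ is the cathode and Cr³⁺/Cr the anode, E°cell = E°(Ce⁴⁺/Ce³⁺) − E°(Cr³⁺/Cr).
So E°(Ce⁴⁺/Ce³⁺) = E°cell + E°(Cr³⁺/Cr) = +2.350 + (-0.74) = +1.61 V.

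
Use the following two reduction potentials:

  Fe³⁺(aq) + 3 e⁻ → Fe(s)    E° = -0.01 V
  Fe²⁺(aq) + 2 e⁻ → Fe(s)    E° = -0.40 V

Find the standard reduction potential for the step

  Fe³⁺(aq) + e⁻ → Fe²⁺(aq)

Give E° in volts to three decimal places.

Sequential free energies add, so n₃E°₃ = n₁E°₁ + n₂E°₂.
With n₃ = 3, and the known step contributing 2×(-0.40) V, the unknown satisfies 1·E° = 3×(-0.01) − 2×(-0.40) = +0.770.
E° = +0.770 / 1 = +0.770 V.

+0.770 V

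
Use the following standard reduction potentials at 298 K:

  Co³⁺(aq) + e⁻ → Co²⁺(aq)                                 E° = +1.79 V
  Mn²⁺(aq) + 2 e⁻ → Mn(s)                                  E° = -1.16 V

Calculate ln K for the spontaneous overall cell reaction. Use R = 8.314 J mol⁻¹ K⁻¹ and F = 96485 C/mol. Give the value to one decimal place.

Cathode: Co³⁺/Co²⁺; anode: Mn²⁺/Mn. E°cell = (+1.79) − (-1.16) = +2.95 V, with n = 2.
ΔG° = −nFE° = −RT ln K, so ln K = nFE°/(RT) = (2)(96485)(+2.95) / ((8.314)(298)) = 229.766.

229.8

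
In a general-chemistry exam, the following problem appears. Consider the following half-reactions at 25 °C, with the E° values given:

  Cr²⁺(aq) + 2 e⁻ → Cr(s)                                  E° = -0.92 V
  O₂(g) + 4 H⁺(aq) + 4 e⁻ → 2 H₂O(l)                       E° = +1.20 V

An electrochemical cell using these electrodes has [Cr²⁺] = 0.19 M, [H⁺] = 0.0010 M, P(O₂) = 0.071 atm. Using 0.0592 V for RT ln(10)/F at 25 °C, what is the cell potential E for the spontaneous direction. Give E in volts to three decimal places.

O₂/H₂O is the cathode (higher E°), Cr²⁺/Cr the anode: E°cell = +1.20 − (-0.92) = +2.12 V, n = 4.
Overall: O₂(g) + 4 H⁺(aq) + 2 Cr(s) → 2 H₂O(l) + 2 Cr²⁺(aq)
Q = [Cr²⁺]^2 / (P(O₂)·[H⁺]^4); log Q = 11.706.
E = E° − (0.0592/n) log Q = +2.12 − (0.0592/4)(11.706) = +1.947 V.

+1.947 V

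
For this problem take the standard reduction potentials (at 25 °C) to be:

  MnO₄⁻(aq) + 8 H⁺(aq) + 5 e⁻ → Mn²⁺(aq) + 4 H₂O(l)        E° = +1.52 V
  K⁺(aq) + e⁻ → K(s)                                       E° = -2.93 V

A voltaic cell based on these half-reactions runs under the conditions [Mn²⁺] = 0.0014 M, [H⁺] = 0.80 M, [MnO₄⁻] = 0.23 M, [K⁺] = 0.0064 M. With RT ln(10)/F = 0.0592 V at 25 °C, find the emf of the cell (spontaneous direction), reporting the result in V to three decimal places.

+4.597 V

MnO₄⁻/Mn²⁺ is the cathode (higher E°), K⁺/K the anode: E°cell = +1.52 − (-2.93) = +4.45 V, n = 5.
Overall: MnO₄⁻(aq) + 8 H⁺(aq) + 5 K(s) → Mn²⁺(aq) + 4 H₂O(l) + 5 K⁺(aq)
Q = [Mn²⁺]·[K⁺]^5 / ([MnO₄⁻]·[H⁺]^8); log Q = -12.409.
E = E° − (0.0592/n) log Q = +4.45 − (0.0592/5)(-12.409) = +4.597 V.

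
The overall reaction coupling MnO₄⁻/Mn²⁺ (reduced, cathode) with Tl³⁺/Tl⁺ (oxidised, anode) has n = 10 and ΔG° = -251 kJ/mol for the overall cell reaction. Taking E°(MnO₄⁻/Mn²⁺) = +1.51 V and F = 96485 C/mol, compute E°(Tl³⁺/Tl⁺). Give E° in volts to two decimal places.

E°cell = −ΔG°/(nF) = −(-251×10³)/((10)(96485)) = +0.260 V.
Since MnO₄⁻/Mn²⁺ is the cathode and Tl³⁺/Tl⁺ the anode, E°cell = E°(MnO₄⁻/Mn²⁺) − E°(Tl³⁺/Tl⁺).
So E°(Tl³⁺/Tl⁺) = E°(MnO₄⁻/Mn²⁺) − E°cell = (+1.51) − (+0.260) = +1.25 V.

+1.25 V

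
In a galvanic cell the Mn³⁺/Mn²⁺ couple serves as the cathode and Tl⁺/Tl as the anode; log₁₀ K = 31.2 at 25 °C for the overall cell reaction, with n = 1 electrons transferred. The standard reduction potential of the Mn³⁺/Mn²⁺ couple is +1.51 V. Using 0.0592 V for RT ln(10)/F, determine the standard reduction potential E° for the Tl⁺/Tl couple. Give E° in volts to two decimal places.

E°cell = (0.0592/n)·log K = (0.0592/1)(31.2) = +1.847 V.
Since Mn³⁺/Mn²⁺ is the cathode and Tl⁺/Tl the anode, E°cell = E°(Mn³⁺/Mn²⁺) − E°(Tl⁺/Tl).
So E°(Tl⁺/Tl) = E°(Mn³⁺/Mn²⁺) − E°cell = (+1.51) − (+1.847) = -0.34 V.

-0.34 V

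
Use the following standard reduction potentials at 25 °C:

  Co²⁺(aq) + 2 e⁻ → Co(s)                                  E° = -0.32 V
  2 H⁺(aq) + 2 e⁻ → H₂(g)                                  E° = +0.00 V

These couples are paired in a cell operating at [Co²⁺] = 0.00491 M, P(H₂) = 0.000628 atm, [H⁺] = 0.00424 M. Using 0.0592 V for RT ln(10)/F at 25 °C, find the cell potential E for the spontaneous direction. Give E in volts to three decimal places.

+0.343 V

H⁺/H₂ is the cathode (higher E°), Co²⁺/Co the anode: E°cell = +0.00 − (-0.32) = +0.32 V, n = 2.
Overall: 2 H⁺(aq) + Co(s) → H₂(g) + Co²⁺(aq)
Q = P(H₂)·[Co²⁺] / ([H⁺]^2); log Q = -0.766.
E = E° − (0.0592/n) log Q = +0.32 − (0.0592/2)(-0.766) = +0.343 V.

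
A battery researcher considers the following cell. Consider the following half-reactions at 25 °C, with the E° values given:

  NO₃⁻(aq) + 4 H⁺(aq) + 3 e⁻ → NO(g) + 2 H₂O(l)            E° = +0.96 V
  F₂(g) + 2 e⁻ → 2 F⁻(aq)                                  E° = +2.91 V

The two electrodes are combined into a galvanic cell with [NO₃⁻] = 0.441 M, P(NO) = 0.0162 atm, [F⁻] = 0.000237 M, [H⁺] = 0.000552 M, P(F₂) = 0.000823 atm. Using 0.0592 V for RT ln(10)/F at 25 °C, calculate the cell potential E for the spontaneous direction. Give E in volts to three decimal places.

+2.302 V

F₂/F⁻ is the cathode (higher E°), NO₃⁻/NO the anode: E°cell = +2.91 − (+0.96) = +1.95 V, n = 6.
Overall: 3 F₂(g) + 2 NO(g) + 4 H₂O(l) → 6 F⁻(aq) + 2 NO₃⁻(aq) + 8 H⁺(aq)
Q = [F⁻]^6·[NO₃⁻]^2·[H⁺]^8 / (P(F₂)^3·P(NO)^2); log Q = -35.692.
E = E° − (0.0592/n) log Q = +1.95 − (0.0592/6)(-35.692) = +2.302 V.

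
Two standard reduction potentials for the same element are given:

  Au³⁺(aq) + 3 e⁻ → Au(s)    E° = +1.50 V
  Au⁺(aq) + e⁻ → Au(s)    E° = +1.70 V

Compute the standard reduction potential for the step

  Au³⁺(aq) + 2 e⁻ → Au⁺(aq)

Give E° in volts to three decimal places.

+1.400 V

Sequential free energies add, so n₃E°₃ = n₁E°₁ + n₂E°₂.
With n₃ = 3, and the known step contributing 1×(+1.70) V, the unknown satisfies 2·E° = 3×(+1.50) − 1×(+1.70) = +2.800.
E° = +2.800 / 2 = +1.400 V.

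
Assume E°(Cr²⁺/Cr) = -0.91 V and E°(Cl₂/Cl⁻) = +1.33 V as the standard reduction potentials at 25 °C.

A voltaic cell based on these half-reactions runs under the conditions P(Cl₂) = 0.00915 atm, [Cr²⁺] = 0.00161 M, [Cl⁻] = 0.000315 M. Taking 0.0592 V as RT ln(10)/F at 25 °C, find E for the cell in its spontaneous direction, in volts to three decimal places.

+2.470 V

Cl₂/Cl⁻ is the cathode (higher E°), Cr²⁺/Cr the anode: E°cell = +1.33 − (-0.91) = +2.24 V, n = 2.
Overall: Cl₂(g) + Cr(s) → 2 Cl⁻(aq) + Cr²⁺(aq)
Q = [Cl⁻]^2·[Cr²⁺] / (P(Cl₂)); log Q = -7.758.
E = E° − (0.0592/n) log Q = +2.24 − (0.0592/2)(-7.758) = +2.470 V.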